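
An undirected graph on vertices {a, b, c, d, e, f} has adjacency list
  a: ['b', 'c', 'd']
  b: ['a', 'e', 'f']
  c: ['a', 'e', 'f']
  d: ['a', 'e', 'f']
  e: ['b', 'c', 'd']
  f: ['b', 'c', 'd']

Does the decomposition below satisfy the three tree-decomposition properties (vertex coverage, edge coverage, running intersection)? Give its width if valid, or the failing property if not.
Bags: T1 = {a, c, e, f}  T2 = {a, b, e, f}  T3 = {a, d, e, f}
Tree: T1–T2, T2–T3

Yes; width 3.

Checking the three conditions: (i) the bags cover all of {a, b, c, d, e, f}; (ii) for each edge, some bag contains both endpoints; (iii) the bags containing any fixed vertex form a subtree. All hold, so the decomposition is valid with width 4 − 1 = 3.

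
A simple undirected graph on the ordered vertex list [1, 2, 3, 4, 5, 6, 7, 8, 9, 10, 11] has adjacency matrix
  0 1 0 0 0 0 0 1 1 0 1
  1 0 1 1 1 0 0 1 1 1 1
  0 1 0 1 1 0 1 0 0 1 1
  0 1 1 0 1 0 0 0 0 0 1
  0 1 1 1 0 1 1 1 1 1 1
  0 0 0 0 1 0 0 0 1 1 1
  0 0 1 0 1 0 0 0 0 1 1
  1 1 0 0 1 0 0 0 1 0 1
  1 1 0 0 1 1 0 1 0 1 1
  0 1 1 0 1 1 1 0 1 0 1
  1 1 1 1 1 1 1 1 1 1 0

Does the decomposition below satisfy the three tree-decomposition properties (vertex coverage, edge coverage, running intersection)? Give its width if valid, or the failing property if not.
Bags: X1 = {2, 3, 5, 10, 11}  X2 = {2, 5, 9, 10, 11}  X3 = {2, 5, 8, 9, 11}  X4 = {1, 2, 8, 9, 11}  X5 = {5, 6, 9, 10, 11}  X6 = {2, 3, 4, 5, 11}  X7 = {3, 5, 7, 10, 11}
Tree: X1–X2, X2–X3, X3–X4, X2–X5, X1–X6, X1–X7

Yes; width 4.

Vertex coverage: the bags together contain {1, 2, 3, 4, 5, 6, 7, 8, 9, 10, 11}, the full vertex set. Edge coverage: each edge of G has both endpoints in at least one bag. Running intersection: for every vertex, the bags containing it form a connected subtree. All three properties hold, so this is a valid tree decomposition of width max|bag| − 1 = 4, and hence tw(G) ≤ 4.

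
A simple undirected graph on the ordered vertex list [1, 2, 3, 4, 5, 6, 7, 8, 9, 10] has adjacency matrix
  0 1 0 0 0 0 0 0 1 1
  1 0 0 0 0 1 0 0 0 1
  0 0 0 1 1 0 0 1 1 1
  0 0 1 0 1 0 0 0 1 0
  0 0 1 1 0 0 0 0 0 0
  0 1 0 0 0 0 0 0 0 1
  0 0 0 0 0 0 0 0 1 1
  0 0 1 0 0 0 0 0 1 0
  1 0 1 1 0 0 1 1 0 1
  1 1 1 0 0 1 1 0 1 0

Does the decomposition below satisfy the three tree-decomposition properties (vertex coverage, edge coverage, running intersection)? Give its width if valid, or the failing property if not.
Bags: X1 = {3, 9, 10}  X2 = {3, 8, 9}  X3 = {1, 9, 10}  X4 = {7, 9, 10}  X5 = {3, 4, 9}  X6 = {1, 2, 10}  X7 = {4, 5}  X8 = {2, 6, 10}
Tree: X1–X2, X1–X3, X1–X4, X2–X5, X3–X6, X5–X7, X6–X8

A tree decomposition must satisfy three properties: every vertex lies in some bag; for every edge, both endpoints lie together in some bag; and for every vertex, the bags containing it form a connected subtree. Here edge (3,5) lies in no bag, so the decomposition is invalid.

No — edge (3,5) lies in no bag.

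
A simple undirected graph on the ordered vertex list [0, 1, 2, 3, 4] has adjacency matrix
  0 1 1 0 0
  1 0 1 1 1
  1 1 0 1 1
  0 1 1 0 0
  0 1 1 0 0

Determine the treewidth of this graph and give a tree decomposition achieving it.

Treewidth 2.
Bags: B1 = {0, 1, 2}  B2 = {1, 2, 4}  B3 = {1, 2, 3}
Tree: B1–B2, B1–B3

Every bag has size at most 3, so the width is 3 − 1 = 2 and tw(G) ≤ 2. On the other hand G contains the 3-clique {0, 1, 2}. A clique must lie in a single bag of any decomposition, so no decomposition can have width below 2. Therefore the treewidth is 2.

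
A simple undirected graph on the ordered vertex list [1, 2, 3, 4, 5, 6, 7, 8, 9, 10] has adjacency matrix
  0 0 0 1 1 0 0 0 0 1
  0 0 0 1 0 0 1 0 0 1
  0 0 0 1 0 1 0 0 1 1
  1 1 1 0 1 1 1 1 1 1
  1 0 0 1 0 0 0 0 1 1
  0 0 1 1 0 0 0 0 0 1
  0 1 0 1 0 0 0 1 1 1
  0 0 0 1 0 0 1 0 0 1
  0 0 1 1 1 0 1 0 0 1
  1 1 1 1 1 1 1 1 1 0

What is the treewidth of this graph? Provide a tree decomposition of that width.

Every bag has size at most 4, so the width is 4 − 1 = 3 and tw(G) ≤ 3. Conversely, {1, 4, 5, 10} is a clique of size 4, and the vertices of any clique must share a bag in every tree decomposition; so some bag has ≥ 4 vertices and tw(G) ≥ 3. The upper and lower bounds meet at 3, so that is the treewidth.

Treewidth 3.
Bags: B1 = {3, 4, 9, 10}  B2 = {4, 5, 9, 10}  B3 = {4, 7, 9, 10}  B4 = {3, 4, 6, 10}  B5 = {1, 4, 5, 10}  B6 = {4, 7, 8, 10}  B7 = {2, 4, 7, 10}
Tree: B1–B2, B2–B3, B1–B4, B2–B5, B3–B6, B6–B7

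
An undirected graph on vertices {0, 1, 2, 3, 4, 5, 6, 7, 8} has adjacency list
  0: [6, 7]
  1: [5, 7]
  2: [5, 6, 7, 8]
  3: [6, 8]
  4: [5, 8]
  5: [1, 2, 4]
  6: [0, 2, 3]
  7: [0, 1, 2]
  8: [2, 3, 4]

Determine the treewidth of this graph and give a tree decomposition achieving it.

Treewidth 3.
Bags: B1 = {0, 3, 6, 8}  B2 = {0, 2, 6, 8}  B3 = {0, 2, 7, 8}  B4 = {2, 4, 7, 8}  B5 = {2, 4, 5, 7}  B6 = {1, 4, 5, 7}
Tree: B1–B2, B2–B3, B3–B4, B4–B5, B5–B6

Each bag holds 4 vertices, so the decomposition has width 3, which upper-bounds the treewidth. For the lower bound: the 4 vertex sets {0,3,6}, {8}, {2}, {1,4,5,7} are disjoint, each induces a connected subgraph, and every pair is joined by at least one edge of G. Contracting each set to a single vertex therefore yields K_{4} as a minor, and since treewidth is minor-monotone, tw(G) ≥ tw(K_{4}) = 3. Therefore the treewidth is 3.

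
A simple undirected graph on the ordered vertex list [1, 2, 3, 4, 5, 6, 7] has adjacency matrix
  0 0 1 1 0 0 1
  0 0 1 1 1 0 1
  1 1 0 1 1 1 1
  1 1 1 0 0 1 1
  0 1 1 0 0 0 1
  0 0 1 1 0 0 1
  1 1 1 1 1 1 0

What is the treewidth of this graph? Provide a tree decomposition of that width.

Each bag holds 4 vertices, so the decomposition has width 3, which upper-bounds the treewidth. Conversely, {1, 3, 4, 7} is a clique of size 4, and the vertices of any clique must share a bag in every tree decomposition; so some bag has ≥ 4 vertices and tw(G) ≥ 3. The upper and lower bounds meet at 3, so that is the treewidth.

Treewidth 3.
One optimal decomposition is:
Bags: B1 = {2, 3, 4, 7}  B2 = {1, 3, 4, 7}  B3 = {3, 4, 6, 7}  B4 = {2, 3, 5, 7}
Tree: B1–B2, B2–B3, B1–B4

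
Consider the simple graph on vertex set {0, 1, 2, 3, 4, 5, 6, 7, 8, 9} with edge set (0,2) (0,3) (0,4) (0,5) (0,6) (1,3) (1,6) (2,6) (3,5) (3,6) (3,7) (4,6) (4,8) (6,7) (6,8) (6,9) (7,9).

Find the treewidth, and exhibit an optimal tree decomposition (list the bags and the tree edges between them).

Treewidth 2.
One optimal decomposition is:
Bags: B1 = {0, 3, 6}  B2 = {3, 6, 7}  B3 = {1, 3, 6}  B4 = {0, 2, 6}  B5 = {0, 4, 6}  B6 = {6, 7, 9}  B7 = {4, 6, 8}  B8 = {0, 3, 5}
Tree: B1–B2, B2–B3, B1–B4, B4–B5, B2–B6, B5–B7, B1–B8

Each bag holds 3 vertices, so the decomposition has width 2, which upper-bounds the treewidth. Conversely, {0, 3, 5} is a clique of size 3, and the vertices of any clique must share a bag in every tree decomposition; so some bag has ≥ 3 vertices and tw(G) ≥ 2. Therefore the treewidth is 2.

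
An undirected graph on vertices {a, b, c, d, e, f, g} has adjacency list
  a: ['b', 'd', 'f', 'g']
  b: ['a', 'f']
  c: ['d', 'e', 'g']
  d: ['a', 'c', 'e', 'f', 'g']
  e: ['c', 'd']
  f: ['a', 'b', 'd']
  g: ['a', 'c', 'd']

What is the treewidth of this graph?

A width-2 tree decomposition is:
Bags: B1 = {a, d, f}  B2 = {a, d, g}  B3 = {c, d, g}  B4 = {a, b, f}  B5 = {c, d, e}
Tree: B1–B2, B2–B3, B1–B4, B3–B5
Each bag holds 3 vertices, so the decomposition has width 2, which upper-bounds the treewidth. Conversely, {c, d, g} is a clique of size 3, and the vertices of any clique must share a bag in every tree decomposition; so some bag has ≥ 3 vertices and tw(G) ≥ 2. Hence tw(G) = 2 exactly.

2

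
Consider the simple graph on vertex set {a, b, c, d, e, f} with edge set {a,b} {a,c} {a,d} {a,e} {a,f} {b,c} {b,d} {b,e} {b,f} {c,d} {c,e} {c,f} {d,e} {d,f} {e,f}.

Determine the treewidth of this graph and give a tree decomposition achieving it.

With just one bag of size 6, the width is 6 − 1 = 5, so tw(G) ≤ 5. On the other hand G contains the 6-clique {a, b, c, d, e, f}. A clique must lie in a single bag of any decomposition, so no decomposition can have width below 5. Hence tw(G) = 5 exactly.

Treewidth 5.
One such decomposition:
Bags: B1 = {a, b, c, d, e, f}
Tree: (single bag)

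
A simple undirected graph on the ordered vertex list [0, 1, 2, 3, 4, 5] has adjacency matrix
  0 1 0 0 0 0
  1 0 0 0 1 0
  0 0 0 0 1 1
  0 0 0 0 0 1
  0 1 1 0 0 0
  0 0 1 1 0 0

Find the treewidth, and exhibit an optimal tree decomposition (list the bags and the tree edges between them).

Every bag has size at most 2, so the width is 2 − 1 = 1 and tw(G) ≤ 1. Since G has at least one edge (e.g. 0–1), it is not an edgeless graph, so tw(G) ≥ 1. Hence tw(G) = 1 exactly.

Treewidth 1.
One such decomposition:
Bags: B1 = {0, 1}  B2 = {1, 4}  B3 = {2, 4}  B4 = {2, 5}  B5 = {3, 5}
Tree: B1–B2, B2–B3, B3–B4, B4–B5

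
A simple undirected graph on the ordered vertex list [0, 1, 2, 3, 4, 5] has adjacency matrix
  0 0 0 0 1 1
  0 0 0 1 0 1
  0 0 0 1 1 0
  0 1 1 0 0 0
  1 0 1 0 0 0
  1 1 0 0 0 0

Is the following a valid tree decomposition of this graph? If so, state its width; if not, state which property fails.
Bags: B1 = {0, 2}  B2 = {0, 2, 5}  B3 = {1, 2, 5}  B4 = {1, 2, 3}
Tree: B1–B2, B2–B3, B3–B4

No — vertex 4 appears in no bag.

A tree decomposition must satisfy three properties: every vertex lies in some bag; for every edge, both endpoints lie together in some bag; and for every vertex, the bags containing it form a connected subtree. Here vertex 4 appears in no bag, so the decomposition is invalid.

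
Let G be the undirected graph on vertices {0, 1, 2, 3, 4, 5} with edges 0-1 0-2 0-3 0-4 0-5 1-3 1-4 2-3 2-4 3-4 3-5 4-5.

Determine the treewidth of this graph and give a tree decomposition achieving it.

Every bag has size at most 4, so the width is 4 − 1 = 3 and tw(G) ≤ 3. On the other hand G contains the 4-clique {0, 1, 3, 4}. A clique must lie in a single bag of any decomposition, so no decomposition can have width below 3. Hence tw(G) = 3 exactly.

Treewidth 3.
Bags: B1 = {0, 1, 3, 4}  B2 = {0, 2, 3, 4}  B3 = {0, 3, 4, 5}
Tree: B1–B2, B2–B3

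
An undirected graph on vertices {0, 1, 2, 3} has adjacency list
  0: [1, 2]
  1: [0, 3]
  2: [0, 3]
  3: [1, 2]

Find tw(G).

2

A width-2 tree decomposition is:
Bags: B1 = {0, 1, 2}  B2 = {1, 2, 3}
Tree: B1–B2
Each bag holds 3 vertices, so the decomposition has width 2, which upper-bounds the treewidth. Since 1–0–2–3–1 is a cycle in G, G is not acyclic. Forests are exactly the graphs of treewidth ≤ 1, so tw(G) ≥ 2. Combining the bounds, tw(G) = 2.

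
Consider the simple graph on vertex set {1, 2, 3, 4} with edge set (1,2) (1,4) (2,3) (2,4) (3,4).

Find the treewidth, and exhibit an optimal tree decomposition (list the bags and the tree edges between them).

Treewidth 2.
One such decomposition:
Bags: B1 = {1, 2, 4}  B2 = {2, 3, 4}
Tree: B1–B2

Every bag has size at most 3, so the width is 3 − 1 = 2 and tw(G) ≤ 2. On the other hand G contains the 3-clique {1, 2, 4}. A clique must lie in a single bag of any decomposition, so no decomposition can have width below 2. The upper and lower bounds meet at 2, so that is the treewidth.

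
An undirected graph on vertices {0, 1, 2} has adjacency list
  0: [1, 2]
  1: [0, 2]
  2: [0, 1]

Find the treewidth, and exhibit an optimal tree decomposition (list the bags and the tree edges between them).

A single bag containing all 3 vertices is trivially a valid decomposition of width 2. On the other hand G contains the 3-clique {0, 1, 2}. A clique must lie in a single bag of any decomposition, so no decomposition can have width below 2. Therefore the treewidth is 2.

Treewidth 2.
One such decomposition:
Bags: B1 = {0, 1, 2}
Tree: (single bag)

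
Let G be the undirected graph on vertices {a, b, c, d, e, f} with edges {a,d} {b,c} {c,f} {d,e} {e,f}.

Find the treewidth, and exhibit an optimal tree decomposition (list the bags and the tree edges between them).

Treewidth 1.
One optimal decomposition is:
Bags: B1 = {b, c}  B2 = {c, f}  B3 = {e, f}  B4 = {d, e}  B5 = {a, d}
Tree: B1–B2, B2–B3, B3–B4, B4–B5

Every bag has size at most 2, so the width is 2 − 1 = 1 and tw(G) ≤ 1. Any graph with an edge has treewidth ≥ 1, and G has the edge b–c. Therefore the treewidth is 1.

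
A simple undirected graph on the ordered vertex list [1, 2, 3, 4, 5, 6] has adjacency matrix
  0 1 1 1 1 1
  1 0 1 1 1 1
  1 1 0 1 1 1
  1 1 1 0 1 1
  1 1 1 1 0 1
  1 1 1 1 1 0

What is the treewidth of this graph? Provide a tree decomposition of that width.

A single bag containing all 6 vertices is trivially a valid decomposition of width 5. On the other hand G contains the 6-clique {1, 2, 3, 4, 5, 6}. A clique must lie in a single bag of any decomposition, so no decomposition can have width below 5. Therefore the treewidth is 5.

Treewidth 5.
One optimal decomposition is:
Bags: B1 = {1, 2, 3, 4, 5, 6}
Tree: (single bag)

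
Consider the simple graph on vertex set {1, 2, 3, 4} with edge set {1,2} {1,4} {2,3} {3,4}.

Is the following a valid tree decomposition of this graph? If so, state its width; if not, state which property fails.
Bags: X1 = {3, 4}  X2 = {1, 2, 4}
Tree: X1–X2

No — edge (2,3) lies in no bag.

A tree decomposition must satisfy three properties: every vertex lies in some bag; for every edge, both endpoints lie together in some bag; and for every vertex, the bags containing it form a connected subtree. Here edge (2,3) lies in no bag, so the decomposition is invalid.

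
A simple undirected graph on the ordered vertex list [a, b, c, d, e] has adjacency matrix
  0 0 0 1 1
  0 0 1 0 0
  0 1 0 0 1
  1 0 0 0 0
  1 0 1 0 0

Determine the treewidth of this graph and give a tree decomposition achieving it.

Every bag has size at most 2, so the width is 2 − 1 = 1 and tw(G) ≤ 1. Since G has at least one edge (e.g. d–a), it is not an edgeless graph, so tw(G) ≥ 1. Therefore the treewidth is 1.

Treewidth 1.
Bags: B1 = {a, d}  B2 = {a, e}  B3 = {c, e}  B4 = {b, c}
Tree: B1–B2, B2–B3, B3–B4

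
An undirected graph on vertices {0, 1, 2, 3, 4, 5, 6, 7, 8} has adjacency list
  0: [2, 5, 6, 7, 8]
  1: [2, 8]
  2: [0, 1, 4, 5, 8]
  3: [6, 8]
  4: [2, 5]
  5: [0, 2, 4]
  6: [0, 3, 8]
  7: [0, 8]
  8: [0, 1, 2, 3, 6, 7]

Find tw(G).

2

A width-2 tree decomposition is:
Bags: B1 = {0, 2, 8}  B2 = {0, 2, 5}  B3 = {0, 6, 8}  B4 = {2, 4, 5}  B5 = {1, 2, 8}  B6 = {3, 6, 8}  B7 = {0, 7, 8}
Tree: B1–B2, B1–B3, B2–B4, B1–B5, B3–B6, B3–B7
Each bag holds 3 vertices, so the decomposition has width 2, which upper-bounds the treewidth. Conversely, {0, 2, 8} is a clique of size 3, and the vertices of any clique must share a bag in every tree decomposition; so some bag has ≥ 3 vertices and tw(G) ≥ 2. Hence tw(G) = 2 exactly.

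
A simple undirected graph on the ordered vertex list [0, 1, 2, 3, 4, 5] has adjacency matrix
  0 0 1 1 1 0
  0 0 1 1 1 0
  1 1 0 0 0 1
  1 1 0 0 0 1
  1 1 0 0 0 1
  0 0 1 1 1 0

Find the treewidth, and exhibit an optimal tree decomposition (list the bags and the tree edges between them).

Each bag holds 4 vertices, so the decomposition has width 3, which upper-bounds the treewidth. For the lower bound: the 4 vertex sets {4,5}, {0,2}, {1}, {3} are disjoint, each induces a connected subgraph, and every pair is joined by at least one edge of G. Contracting each set to a single vertex therefore yields K_{4} as a minor, and since treewidth is minor-monotone, tw(G) ≥ tw(K_{4}) = 3. Therefore the treewidth is 3.

Treewidth 3.
One optimal decomposition is:
Bags: B1 = {0, 1, 4, 5}  B2 = {0, 1, 2, 5}  B3 = {0, 1, 3, 5}
Tree: B1–B2, B2–B3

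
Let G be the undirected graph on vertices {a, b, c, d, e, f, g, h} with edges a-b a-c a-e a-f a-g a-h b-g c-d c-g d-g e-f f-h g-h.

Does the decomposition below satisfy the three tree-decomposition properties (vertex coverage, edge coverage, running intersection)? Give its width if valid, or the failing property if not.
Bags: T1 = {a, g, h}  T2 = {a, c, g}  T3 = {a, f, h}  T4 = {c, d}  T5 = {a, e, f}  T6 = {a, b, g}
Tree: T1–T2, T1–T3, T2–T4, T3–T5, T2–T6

No — edge (g,d) lies in no bag.

A tree decomposition must satisfy three properties: every vertex lies in some bag; for every edge, both endpoints lie together in some bag; and for every vertex, the bags containing it form a connected subtree. Here edge (g,d) lies in no bag, so the decomposition is invalid.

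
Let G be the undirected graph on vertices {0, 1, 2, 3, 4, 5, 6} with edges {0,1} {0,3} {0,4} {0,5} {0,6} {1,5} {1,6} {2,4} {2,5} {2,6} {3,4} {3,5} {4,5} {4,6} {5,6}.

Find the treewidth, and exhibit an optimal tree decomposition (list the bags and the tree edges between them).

Every bag has size at most 4, so the width is 4 − 1 = 3 and tw(G) ≤ 3. For the lower bound, the 4 vertices {0, 1, 5, 6} are pairwise adjacent, and any tree decomposition puts a clique entirely inside one bag — forcing width ≥ 3. Therefore the treewidth is 3.

Treewidth 3.
One such decomposition:
Bags: B1 = {0, 3, 4, 5}  B2 = {0, 4, 5, 6}  B3 = {2, 4, 5, 6}  B4 = {0, 1, 5, 6}
Tree: B1–B2, B2–B3, B2–B4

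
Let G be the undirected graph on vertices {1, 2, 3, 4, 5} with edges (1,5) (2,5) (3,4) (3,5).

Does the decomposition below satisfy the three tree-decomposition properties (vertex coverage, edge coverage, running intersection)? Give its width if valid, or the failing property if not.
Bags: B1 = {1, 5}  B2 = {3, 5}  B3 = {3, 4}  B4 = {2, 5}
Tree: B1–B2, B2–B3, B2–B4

Checking the three conditions: (i) the bags cover all of {1, 2, 3, 4, 5}; (ii) for each edge, some bag contains both endpoints; (iii) the bags containing any fixed vertex form a subtree. All hold, so the decomposition is valid with width 2 − 1 = 1.

Yes; width 1.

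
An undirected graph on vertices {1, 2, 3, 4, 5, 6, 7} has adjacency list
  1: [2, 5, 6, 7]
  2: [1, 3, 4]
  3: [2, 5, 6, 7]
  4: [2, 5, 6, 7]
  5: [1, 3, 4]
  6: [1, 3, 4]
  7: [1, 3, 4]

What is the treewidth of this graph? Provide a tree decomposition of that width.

Treewidth 3.
One optimal decomposition is:
Bags: B1 = {1, 3, 4, 5}  B2 = {1, 3, 4, 7}  B3 = {1, 2, 3, 4}  B4 = {1, 3, 4, 6}
Tree: B1–B2, B2–B3, B3–B4

Each bag holds 4 vertices, so the decomposition has width 3, which upper-bounds the treewidth. For the lower bound: the 4 vertex sets {3,5}, {1,7}, {4}, {2} are disjoint, each induces a connected subgraph, and every pair is joined by at least one edge of G. Contracting each set to a single vertex therefore yields K_{4} as a minor, and since treewidth is minor-monotone, tw(G) ≥ tw(K_{4}) = 3. The upper and lower bounds meet at 3, so that is the treewidth.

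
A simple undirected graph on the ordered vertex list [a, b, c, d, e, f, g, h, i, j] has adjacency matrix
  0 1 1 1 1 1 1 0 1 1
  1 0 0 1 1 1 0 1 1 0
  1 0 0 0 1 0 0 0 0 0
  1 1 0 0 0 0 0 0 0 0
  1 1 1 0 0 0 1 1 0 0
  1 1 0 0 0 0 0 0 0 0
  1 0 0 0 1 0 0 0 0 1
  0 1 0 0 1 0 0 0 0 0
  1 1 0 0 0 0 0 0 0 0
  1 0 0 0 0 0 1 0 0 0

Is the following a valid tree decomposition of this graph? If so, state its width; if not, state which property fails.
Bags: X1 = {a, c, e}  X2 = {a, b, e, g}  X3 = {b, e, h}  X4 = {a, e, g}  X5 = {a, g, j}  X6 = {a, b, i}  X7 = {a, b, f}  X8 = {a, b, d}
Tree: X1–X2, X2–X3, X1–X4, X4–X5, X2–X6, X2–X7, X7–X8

No — bags containing vertex g are not connected in the tree.

A tree decomposition must satisfy three properties: every vertex lies in some bag; for every edge, both endpoints lie together in some bag; and for every vertex, the bags containing it form a connected subtree. Here bags containing vertex g are not connected in the tree, so the decomposition is invalid.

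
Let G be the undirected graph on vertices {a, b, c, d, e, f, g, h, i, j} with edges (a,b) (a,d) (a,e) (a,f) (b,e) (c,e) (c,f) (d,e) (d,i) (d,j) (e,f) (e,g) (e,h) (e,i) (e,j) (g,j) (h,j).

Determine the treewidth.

A width-2 tree decomposition is:
Bags: B1 = {a, b, e}  B2 = {a, d, e}  B3 = {d, e, j}  B4 = {e, h, j}  B5 = {d, e, i}  B6 = {a, e, f}  B7 = {c, e, f}  B8 = {e, g, j}
Tree: B1–B2, B2–B3, B3–B4, B2–B5, B2–B6, B6–B7, B4–B8
Each bag holds 3 vertices, so the decomposition has width 2, which upper-bounds the treewidth. On the other hand G contains the 3-clique {d, e, j}. A clique must lie in a single bag of any decomposition, so no decomposition can have width below 2. Therefore the treewidth is 2.

2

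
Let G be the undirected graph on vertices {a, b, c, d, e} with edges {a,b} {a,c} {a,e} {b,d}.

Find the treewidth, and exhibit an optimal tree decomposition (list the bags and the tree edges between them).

Each bag holds 2 vertices, so the decomposition has width 1, which upper-bounds the treewidth. Any graph with an edge has treewidth ≥ 1, and G has the edge e–a. The upper and lower bounds meet at 1, so that is the treewidth.

Treewidth 1.
Bags: B1 = {a, e}  B2 = {a, b}  B3 = {b, d}  B4 = {a, c}
Tree: B1–B2, B2–B3, B1–B4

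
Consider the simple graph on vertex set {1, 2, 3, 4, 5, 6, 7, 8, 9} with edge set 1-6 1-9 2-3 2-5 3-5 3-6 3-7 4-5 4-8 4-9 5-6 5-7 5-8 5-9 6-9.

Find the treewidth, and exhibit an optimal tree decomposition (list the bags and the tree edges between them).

Each bag holds 3 vertices, so the decomposition has width 2, which upper-bounds the treewidth. Conversely, {1, 6, 9} is a clique of size 3, and the vertices of any clique must share a bag in every tree decomposition; so some bag has ≥ 3 vertices and tw(G) ≥ 2. Hence tw(G) = 2 exactly.

Treewidth 2.
One such decomposition:
Bags: B1 = {1, 6, 9}  B2 = {5, 6, 9}  B3 = {3, 5, 6}  B4 = {2, 3, 5}  B5 = {4, 5, 9}  B6 = {3, 5, 7}  B7 = {4, 5, 8}
Tree: B1–B2, B2–B3, B3–B4, B2–B5, B4–B6, B5–B7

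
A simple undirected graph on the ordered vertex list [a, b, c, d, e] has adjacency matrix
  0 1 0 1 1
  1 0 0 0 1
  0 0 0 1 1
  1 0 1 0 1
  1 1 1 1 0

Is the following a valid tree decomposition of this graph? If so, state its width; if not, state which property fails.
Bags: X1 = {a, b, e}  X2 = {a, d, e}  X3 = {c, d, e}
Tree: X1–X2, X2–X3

Yes; width 2.

Every vertex of G appears in some bag (union = {a, b, c, d, e}); every edge is covered by a bag; and for each vertex v the set of bags containing v is connected in the bag tree. The decomposition is therefore valid. The largest bag has 3 vertices, so the width is 2.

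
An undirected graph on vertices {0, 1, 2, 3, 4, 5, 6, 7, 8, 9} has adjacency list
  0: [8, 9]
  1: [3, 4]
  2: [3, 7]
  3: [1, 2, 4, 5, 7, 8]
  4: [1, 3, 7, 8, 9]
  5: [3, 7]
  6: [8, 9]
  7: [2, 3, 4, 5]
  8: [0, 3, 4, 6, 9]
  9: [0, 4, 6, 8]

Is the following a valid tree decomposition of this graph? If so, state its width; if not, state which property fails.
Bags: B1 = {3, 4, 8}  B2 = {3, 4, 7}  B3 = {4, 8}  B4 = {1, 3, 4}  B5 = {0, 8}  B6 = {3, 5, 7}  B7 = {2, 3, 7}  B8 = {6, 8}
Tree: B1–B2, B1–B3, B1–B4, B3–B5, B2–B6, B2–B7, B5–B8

No — vertex 9 appears in no bag.

A tree decomposition must satisfy three properties: every vertex lies in some bag; for every edge, both endpoints lie together in some bag; and for every vertex, the bags containing it form a connected subtree. Here vertex 9 appears in no bag, so the decomposition is invalid.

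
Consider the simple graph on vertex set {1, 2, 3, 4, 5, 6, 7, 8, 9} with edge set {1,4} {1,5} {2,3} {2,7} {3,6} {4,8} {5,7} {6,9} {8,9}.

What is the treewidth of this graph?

A width-2 tree decomposition is:
Bags: B1 = {2, 3, 6}  B2 = {2, 6, 9}  B3 = {2, 8, 9}  B4 = {2, 4, 8}  B5 = {1, 2, 4}  B6 = {1, 2, 5}  B7 = {2, 5, 7}
Tree: B1–B2, B2–B3, B3–B4, B4–B5, B5–B6, B6–B7
Each bag holds 3 vertices, so the decomposition has width 2, which upper-bounds the treewidth. For the lower bound, G contains the cycle 2–3–6–9–8–4–1–5–7–2, so G is not a forest; only forests have treewidth ≤ 1, hence tw(G) ≥ 2. The upper and lower bounds meet at 2, so that is the treewidth.

2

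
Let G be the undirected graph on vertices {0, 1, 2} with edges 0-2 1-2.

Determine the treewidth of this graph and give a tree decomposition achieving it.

Treewidth 1.
One such decomposition:
Bags: B1 = {0, 2}  B2 = {1, 2}
Tree: B1–B2

The largest bag has 2 vertices, giving width 1; this decomposition certifies tw(G) ≤ 1. Any graph with an edge has treewidth ≥ 1, and G has the edge 2–0. The upper and lower bounds meet at 1, so that is the treewidth.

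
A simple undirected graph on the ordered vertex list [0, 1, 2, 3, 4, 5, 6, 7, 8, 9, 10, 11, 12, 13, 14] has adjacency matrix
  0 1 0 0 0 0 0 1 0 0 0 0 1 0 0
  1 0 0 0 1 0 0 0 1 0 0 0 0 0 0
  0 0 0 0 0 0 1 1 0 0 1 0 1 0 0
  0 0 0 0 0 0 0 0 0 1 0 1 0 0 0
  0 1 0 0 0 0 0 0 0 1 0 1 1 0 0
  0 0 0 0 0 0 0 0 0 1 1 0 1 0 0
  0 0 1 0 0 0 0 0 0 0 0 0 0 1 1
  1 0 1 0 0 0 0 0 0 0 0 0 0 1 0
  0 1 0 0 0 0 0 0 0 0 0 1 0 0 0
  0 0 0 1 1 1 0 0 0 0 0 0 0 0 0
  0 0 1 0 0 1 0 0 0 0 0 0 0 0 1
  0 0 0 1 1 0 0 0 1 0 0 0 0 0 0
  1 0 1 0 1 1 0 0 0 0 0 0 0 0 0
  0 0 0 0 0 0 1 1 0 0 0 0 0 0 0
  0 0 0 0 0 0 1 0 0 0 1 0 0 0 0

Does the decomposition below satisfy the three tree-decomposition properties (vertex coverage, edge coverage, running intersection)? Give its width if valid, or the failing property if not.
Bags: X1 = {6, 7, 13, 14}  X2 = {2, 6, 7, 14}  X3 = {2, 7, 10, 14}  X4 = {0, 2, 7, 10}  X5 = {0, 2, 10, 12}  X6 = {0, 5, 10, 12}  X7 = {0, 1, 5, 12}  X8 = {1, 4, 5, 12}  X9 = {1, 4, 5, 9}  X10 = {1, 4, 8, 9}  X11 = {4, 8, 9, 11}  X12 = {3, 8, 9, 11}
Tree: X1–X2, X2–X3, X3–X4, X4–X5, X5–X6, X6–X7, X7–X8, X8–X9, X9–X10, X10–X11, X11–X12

Yes; width 3.

Every vertex of G appears in some bag (union = {0, 1, 2, 3, 4, 5, 6, 7, 8, 9, 10, 11, 12, 13, 14}); every edge is covered by a bag; and for each vertex v the set of bags containing v is connected in the bag tree. The decomposition is therefore valid. The largest bag has 4 vertices, so the width is 3.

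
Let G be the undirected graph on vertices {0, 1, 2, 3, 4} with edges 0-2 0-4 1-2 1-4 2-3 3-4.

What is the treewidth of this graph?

A width-2 tree decomposition is:
Bags: B1 = {0, 2, 4}  B2 = {1, 2, 4}  B3 = {2, 3, 4}
Tree: B1–B2, B2–B3
Each bag holds 3 vertices, so the decomposition has width 2, which upper-bounds the treewidth. Since 4–0–2–1–4 is a cycle in G, G is not acyclic. Forests are exactly the graphs of treewidth ≤ 1, so tw(G) ≥ 2. Therefore the treewidth is 2.

2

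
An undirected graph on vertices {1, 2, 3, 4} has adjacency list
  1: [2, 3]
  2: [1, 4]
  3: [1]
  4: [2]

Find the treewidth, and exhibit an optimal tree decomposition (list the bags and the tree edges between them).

Each bag holds 2 vertices, so the decomposition has width 1, which upper-bounds the treewidth. Since G has at least one edge (e.g. 3–1), it is not an edgeless graph, so tw(G) ≥ 1. The upper and lower bounds meet at 1, so that is the treewidth.

Treewidth 1.
One optimal decomposition is:
Bags: B1 = {1, 3}  B2 = {1, 2}  B3 = {2, 4}
Tree: B1–B2, B2–B3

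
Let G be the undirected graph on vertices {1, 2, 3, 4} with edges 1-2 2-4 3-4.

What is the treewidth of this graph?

1

A width-1 tree decomposition is:
Bags: B1 = {3, 4}  B2 = {2, 4}  B3 = {1, 2}
Tree: B1–B2, B2–B3
Each bag holds 2 vertices, so the decomposition has width 1, which upper-bounds the treewidth. G has an edge, so its treewidth is at least 1. Therefore the treewidth is 1.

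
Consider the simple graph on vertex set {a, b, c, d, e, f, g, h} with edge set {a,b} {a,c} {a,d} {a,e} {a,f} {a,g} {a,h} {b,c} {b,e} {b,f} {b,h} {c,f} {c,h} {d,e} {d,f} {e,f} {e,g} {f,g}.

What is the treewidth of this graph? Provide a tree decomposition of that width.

The largest bag has 4 vertices, giving width 3; this decomposition certifies tw(G) ≤ 3. For the lower bound, the 4 vertices {a, b, c, h} are pairwise adjacent, and any tree decomposition puts a clique entirely inside one bag — forcing width ≥ 3. Hence tw(G) = 3 exactly.

Treewidth 3.
One such decomposition:
Bags: B1 = {a, e, f, g}  B2 = {a, d, e, f}  B3 = {a, b, e, f}  B4 = {a, b, c, f}  B5 = {a, b, c, h}
Tree: B1–B2, B2–B3, B3–B4, B4–B5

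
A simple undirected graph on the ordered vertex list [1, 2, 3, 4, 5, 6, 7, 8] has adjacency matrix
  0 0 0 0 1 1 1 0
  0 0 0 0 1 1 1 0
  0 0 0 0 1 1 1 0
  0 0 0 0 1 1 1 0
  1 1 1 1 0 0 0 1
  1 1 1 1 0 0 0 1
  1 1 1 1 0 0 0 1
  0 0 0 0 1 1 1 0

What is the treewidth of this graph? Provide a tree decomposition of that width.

Treewidth 3.
One optimal decomposition is:
Bags: B1 = {3, 5, 6, 7}  B2 = {2, 5, 6, 7}  B3 = {4, 5, 6, 7}  B4 = {5, 6, 7, 8}  B5 = {1, 5, 6, 7}
Tree: B1–B2, B2–B3, B3–B4, B4–B5

Every bag has size at most 4, so the width is 4 − 1 = 3 and tw(G) ≤ 3. For the lower bound: the 4 vertex sets {3,5}, {2,7}, {6}, {4} are disjoint, each induces a connected subgraph, and every pair is joined by at least one edge of G. Contracting each set to a single vertex therefore yields K_{4} as a minor, and since treewidth is minor-monotone, tw(G) ≥ tw(K_{4}) = 3. Combining the bounds, tw(G) = 3.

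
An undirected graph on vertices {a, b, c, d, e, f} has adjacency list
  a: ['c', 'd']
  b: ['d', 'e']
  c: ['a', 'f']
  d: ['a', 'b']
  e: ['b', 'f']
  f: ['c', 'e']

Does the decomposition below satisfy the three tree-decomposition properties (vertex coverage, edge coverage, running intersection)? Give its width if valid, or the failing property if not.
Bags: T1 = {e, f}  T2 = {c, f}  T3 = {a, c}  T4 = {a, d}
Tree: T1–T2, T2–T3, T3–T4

No — vertex b appears in no bag.

A tree decomposition must satisfy three properties: every vertex lies in some bag; for every edge, both endpoints lie together in some bag; and for every vertex, the bags containing it form a connected subtree. Here vertex b appears in no bag, so the decomposition is invalid.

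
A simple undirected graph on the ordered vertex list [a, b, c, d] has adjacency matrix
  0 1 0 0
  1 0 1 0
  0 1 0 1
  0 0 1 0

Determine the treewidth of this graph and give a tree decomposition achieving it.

Treewidth 1.
Bags: B1 = {c, d}  B2 = {b, c}  B3 = {a, b}
Tree: B1–B2, B2–B3

The largest bag has 2 vertices, giving width 1; this decomposition certifies tw(G) ≤ 1. G has an edge, so its treewidth is at least 1. Hence tw(G) = 1 exactly.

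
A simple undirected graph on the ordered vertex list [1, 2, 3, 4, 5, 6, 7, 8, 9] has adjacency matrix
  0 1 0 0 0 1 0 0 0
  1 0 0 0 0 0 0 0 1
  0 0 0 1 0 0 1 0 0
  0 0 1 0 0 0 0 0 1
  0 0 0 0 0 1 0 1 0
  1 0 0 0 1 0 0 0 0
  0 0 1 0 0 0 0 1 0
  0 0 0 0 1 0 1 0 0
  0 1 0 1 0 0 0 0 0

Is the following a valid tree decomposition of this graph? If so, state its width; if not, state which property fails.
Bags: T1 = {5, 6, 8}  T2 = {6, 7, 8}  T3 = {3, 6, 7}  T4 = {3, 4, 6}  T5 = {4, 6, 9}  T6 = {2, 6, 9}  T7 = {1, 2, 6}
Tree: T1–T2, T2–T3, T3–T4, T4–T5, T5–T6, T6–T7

Checking the three conditions: (i) the bags cover all of {1, 2, 3, 4, 5, 6, 7, 8, 9}; (ii) for each edge, some bag contains both endpoints; (iii) the bags containing any fixed vertex form a subtree. All hold, so the decomposition is valid with width 3 − 1 = 2.

Yes; width 2.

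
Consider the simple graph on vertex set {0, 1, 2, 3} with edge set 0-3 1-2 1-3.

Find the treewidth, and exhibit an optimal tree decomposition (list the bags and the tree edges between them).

Treewidth 1.
One such decomposition:
Bags: B1 = {1, 2}  B2 = {1, 3}  B3 = {0, 3}
Tree: B1–B2, B2–B3

The largest bag has 2 vertices, giving width 1; this decomposition certifies tw(G) ≤ 1. G has an edge, so its treewidth is at least 1. Therefore the treewidth is 1.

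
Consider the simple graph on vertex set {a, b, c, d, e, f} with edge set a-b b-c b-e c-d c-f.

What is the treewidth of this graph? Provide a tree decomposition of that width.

Treewidth 1.
One such decomposition:
Bags: B1 = {a, b}  B2 = {b, c}  B3 = {c, d}  B4 = {b, e}  B5 = {c, f}
Tree: B1–B2, B2–B3, B1–B4, B2–B5

The largest bag has 2 vertices, giving width 1; this decomposition certifies tw(G) ≤ 1. Any graph with an edge has treewidth ≥ 1, and G has the edge a–b. Therefore the treewidth is 1.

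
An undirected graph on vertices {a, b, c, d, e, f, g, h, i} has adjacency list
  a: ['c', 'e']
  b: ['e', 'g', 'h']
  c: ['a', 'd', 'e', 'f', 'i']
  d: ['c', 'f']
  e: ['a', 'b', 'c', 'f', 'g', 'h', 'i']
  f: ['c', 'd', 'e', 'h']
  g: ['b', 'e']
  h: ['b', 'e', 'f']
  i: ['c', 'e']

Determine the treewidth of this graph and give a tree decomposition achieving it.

The largest bag has 3 vertices, giving width 2; this decomposition certifies tw(G) ≤ 2. For the lower bound, the 3 vertices {c, d, f} are pairwise adjacent, and any tree decomposition puts a clique entirely inside one bag — forcing width ≥ 2. Therefore the treewidth is 2.

Treewidth 2.
Bags: B1 = {b, e, h}  B2 = {e, f, h}  B3 = {c, e, f}  B4 = {c, d, f}  B5 = {b, e, g}  B6 = {c, e, i}  B7 = {a, c, e}
Tree: B1–B2, B2–B3, B3–B4, B1–B5, B3–B6, B6–B7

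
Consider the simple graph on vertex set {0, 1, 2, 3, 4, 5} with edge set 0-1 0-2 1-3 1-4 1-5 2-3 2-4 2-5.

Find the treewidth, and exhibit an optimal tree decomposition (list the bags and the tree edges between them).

Treewidth 2.
Bags: B1 = {1, 2, 3}  B2 = {0, 1, 2}  B3 = {1, 2, 4}  B4 = {1, 2, 5}
Tree: B1–B2, B2–B3, B3–B4

The largest bag has 3 vertices, giving width 2; this decomposition certifies tw(G) ≤ 2. The edges 1–3–2–0–1 form a cycle, so G is not a tree and its treewidth is at least 2. Therefore the treewidth is 2.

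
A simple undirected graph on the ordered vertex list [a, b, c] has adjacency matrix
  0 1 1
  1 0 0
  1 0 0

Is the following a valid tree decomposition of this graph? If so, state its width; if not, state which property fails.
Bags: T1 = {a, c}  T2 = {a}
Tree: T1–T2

No — vertex b appears in no bag.

A tree decomposition must satisfy three properties: every vertex lies in some bag; for every edge, both endpoints lie together in some bag; and for every vertex, the bags containing it form a connected subtree. Here vertex b appears in no bag, so the decomposition is invalid.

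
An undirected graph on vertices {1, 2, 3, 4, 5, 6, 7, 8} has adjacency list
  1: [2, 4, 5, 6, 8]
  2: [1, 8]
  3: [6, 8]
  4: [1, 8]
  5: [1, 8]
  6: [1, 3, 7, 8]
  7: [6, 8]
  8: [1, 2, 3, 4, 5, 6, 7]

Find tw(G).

2

A width-2 tree decomposition is:
Bags: B1 = {1, 6, 8}  B2 = {1, 4, 8}  B3 = {1, 2, 8}  B4 = {6, 7, 8}  B5 = {1, 5, 8}  B6 = {3, 6, 8}
Tree: B1–B2, B2–B3, B1–B4, B2–B5, B4–B6
The largest bag has 3 vertices, giving width 2; this decomposition certifies tw(G) ≤ 2. Conversely, {1, 2, 8} is a clique of size 3, and the vertices of any clique must share a bag in every tree decomposition; so some bag has ≥ 3 vertices and tw(G) ≥ 2. Therefore the treewidth is 2.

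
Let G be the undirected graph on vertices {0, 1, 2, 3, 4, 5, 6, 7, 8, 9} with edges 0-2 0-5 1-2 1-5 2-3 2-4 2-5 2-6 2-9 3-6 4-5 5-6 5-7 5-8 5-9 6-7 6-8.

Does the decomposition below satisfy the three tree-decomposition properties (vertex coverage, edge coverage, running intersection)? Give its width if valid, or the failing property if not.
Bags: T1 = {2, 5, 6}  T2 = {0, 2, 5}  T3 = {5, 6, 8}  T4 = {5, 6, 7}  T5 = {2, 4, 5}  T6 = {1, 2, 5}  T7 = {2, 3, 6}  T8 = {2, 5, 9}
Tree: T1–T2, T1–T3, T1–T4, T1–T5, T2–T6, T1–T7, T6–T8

Checking the three conditions: (i) the bags cover all of {0, 1, 2, 3, 4, 5, 6, 7, 8, 9}; (ii) for each edge, some bag contains both endpoints; (iii) the bags containing any fixed vertex form a subtree. All hold, so the decomposition is valid with width 3 − 1 = 2.

Yes; width 2.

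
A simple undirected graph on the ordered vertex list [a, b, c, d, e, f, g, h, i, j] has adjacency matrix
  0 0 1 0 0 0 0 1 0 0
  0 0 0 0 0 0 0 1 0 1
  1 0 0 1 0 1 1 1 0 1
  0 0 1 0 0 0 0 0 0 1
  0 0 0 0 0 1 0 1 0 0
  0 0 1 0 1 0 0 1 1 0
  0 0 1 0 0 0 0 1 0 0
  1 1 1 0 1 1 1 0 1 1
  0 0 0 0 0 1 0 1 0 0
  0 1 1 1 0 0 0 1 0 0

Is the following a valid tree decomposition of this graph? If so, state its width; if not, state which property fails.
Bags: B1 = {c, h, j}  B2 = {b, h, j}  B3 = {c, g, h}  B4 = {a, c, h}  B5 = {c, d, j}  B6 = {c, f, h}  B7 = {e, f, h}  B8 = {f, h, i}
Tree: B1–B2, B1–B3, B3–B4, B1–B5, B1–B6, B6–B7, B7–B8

Checking the three conditions: (i) the bags cover all of {a, b, c, d, e, f, g, h, i, j}; (ii) for each edge, some bag contains both endpoints; (iii) the bags containing any fixed vertex form a subtree. All hold, so the decomposition is valid with width 3 − 1 = 2.

Yes; width 2.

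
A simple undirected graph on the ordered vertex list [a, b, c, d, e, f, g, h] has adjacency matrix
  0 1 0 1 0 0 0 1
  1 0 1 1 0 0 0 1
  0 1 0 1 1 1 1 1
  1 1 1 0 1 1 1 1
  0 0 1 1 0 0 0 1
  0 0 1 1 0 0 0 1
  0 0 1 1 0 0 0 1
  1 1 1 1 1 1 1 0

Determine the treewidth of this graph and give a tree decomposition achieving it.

Treewidth 3.
One optimal decomposition is:
Bags: B1 = {c, d, f, h}  B2 = {c, d, g, h}  B3 = {b, c, d, h}  B4 = {c, d, e, h}  B5 = {a, b, d, h}
Tree: B1–B2, B1–B3, B2–B4, B3–B5

Every bag has size at most 4, so the width is 4 − 1 = 3 and tw(G) ≤ 3. For the lower bound, the 4 vertices {c, d, g, h} are pairwise adjacent, and any tree decomposition puts a clique entirely inside one bag — forcing width ≥ 3. Combining the bounds, tw(G) = 3.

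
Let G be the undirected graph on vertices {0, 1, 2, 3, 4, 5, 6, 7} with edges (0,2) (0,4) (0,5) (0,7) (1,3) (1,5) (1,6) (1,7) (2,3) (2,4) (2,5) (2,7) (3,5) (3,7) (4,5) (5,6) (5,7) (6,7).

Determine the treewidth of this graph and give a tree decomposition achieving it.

Each bag holds 4 vertices, so the decomposition has width 3, which upper-bounds the treewidth. On the other hand G contains the 4-clique {0, 2, 4, 5}. A clique must lie in a single bag of any decomposition, so no decomposition can have width below 3. Hence tw(G) = 3 exactly.

Treewidth 3.
Bags: B1 = {0, 2, 4, 5}  B2 = {0, 2, 5, 7}  B3 = {2, 3, 5, 7}  B4 = {1, 3, 5, 7}  B5 = {1, 5, 6, 7}
Tree: B1–B2, B2–B3, B3–B4, B4–B5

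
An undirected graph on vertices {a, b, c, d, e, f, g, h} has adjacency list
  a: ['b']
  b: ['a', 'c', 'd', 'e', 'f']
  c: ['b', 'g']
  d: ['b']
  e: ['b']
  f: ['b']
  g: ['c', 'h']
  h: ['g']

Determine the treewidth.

A width-1 tree decomposition is:
Bags: B1 = {b, e}  B2 = {b, c}  B3 = {c, g}  B4 = {b, f}  B5 = {g, h}  B6 = {b, d}  B7 = {a, b}
Tree: B1–B2, B2–B3, B2–B4, B3–B5, B4–B6, B1–B7
Every bag has size at most 2, so the width is 2 − 1 = 1 and tw(G) ≤ 1. Any graph with an edge has treewidth ≥ 1, and G has the edge e–b. Combining the bounds, tw(G) = 1.

1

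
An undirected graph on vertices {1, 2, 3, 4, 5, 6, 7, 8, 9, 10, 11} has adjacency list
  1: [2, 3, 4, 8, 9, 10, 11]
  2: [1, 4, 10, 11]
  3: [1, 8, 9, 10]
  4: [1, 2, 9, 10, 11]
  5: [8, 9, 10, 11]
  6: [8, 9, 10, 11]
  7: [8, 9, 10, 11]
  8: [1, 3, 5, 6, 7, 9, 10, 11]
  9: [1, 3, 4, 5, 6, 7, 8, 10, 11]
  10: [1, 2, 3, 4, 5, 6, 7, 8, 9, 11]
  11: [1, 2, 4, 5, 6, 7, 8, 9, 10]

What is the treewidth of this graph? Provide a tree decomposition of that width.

Each bag holds 5 vertices, so the decomposition has width 4, which upper-bounds the treewidth. On the other hand G contains the 5-clique {1, 8, 9, 10, 11}. A clique must lie in a single bag of any decomposition, so no decomposition can have width below 4. Hence tw(G) = 4 exactly.

Treewidth 4.
One such decomposition:
Bags: B1 = {1, 8, 9, 10, 11}  B2 = {6, 8, 9, 10, 11}  B3 = {5, 8, 9, 10, 11}  B4 = {7, 8, 9, 10, 11}  B5 = {1, 4, 9, 10, 11}  B6 = {1, 3, 8, 9, 10}  B7 = {1, 2, 4, 10, 11}
Tree: B1–B2, B2–B3, B2–B4, B1–B5, B1–B6, B5–B7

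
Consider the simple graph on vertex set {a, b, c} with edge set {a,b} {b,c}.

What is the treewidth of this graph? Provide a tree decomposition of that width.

Each bag holds 2 vertices, so the decomposition has width 1, which upper-bounds the treewidth. G has an edge, so its treewidth is at least 1. The upper and lower bounds meet at 1, so that is the treewidth.

Treewidth 1.
One such decomposition:
Bags: B1 = {a, b}  B2 = {b, c}
Tree: B1–B2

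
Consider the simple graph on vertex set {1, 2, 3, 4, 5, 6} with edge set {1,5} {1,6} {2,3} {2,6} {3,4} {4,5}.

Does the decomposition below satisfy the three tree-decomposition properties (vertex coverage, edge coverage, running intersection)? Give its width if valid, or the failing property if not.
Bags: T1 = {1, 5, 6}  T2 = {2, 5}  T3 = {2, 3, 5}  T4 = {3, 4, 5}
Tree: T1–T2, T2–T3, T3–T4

No — edge (6,2) lies in no bag.

A tree decomposition must satisfy three properties: every vertex lies in some bag; for every edge, both endpoints lie together in some bag; and for every vertex, the bags containing it form a connected subtree. Here edge (6,2) lies in no bag, so the decomposition is invalid.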